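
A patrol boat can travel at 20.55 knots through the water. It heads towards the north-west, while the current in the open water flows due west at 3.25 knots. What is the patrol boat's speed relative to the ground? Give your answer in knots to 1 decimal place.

23.0 knots

Taking east as x and north as y: velocity relative to the water = (-14.531, 14.531) knots; the water relative to ground = (-3.250, 0.000) knots.
Velocity relative to ground = (-14.531, 14.531) + (-3.250, 0.000) = (-17.781, 14.531) knots.
Speed = |(-17.781, 14.531)| = 22.963 knots.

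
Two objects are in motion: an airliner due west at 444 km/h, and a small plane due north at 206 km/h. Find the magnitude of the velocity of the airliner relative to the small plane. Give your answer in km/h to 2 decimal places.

Taking east as x and north as y: airliner velocity = (-444.000, 0.000) km/h; small plane velocity = (0.000, 206.000) km/h.
Velocity of airliner relative to small plane = (-444.000, 0.000) − (0.000, 206.000) = (-444.000, -206.000) km/h.
Magnitude = |(-444.000, -206.000)| = 489.461 km/h.

489.46 km/h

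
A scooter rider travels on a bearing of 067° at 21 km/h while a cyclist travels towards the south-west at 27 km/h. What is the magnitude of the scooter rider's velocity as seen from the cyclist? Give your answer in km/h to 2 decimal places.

47.13 km/h

Taking east as x and north as y: scooter rider velocity = (19.331, 8.205) km/h; cyclist velocity = (-19.092, -19.092) km/h.
Velocity of scooter rider relative to cyclist = (19.331, 8.205) − (-19.092, -19.092) = (38.422, 27.297) km/h.
Magnitude = |(38.422, 27.297)| = 47.132 km/h.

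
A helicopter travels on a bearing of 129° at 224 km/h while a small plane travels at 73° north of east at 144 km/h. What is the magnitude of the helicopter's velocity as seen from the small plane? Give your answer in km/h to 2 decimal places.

308.35 km/h

Taking east as x and north as y: helicopter velocity = (174.081, -140.968) km/h; small plane velocity = (42.102, 137.708) km/h.
Velocity of helicopter relative to small plane = (174.081, -140.968) − (42.102, 137.708) = (131.979, -278.676) km/h.
Magnitude = |(131.979, -278.676)| = 308.348 km/h.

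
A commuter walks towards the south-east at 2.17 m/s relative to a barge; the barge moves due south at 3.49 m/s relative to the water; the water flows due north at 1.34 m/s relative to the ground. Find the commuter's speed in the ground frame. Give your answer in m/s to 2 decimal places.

3.99 m/s

In east/north components (m/s): commuter relative to barge = (1.534, -1.534); barge relative to water = (0.000, -3.490); water relative to ground = (0.000, 1.340).
Sum = (1.534, -3.684) m/s.
Speed = |(1.534, -3.684)| = 3.991 m/s.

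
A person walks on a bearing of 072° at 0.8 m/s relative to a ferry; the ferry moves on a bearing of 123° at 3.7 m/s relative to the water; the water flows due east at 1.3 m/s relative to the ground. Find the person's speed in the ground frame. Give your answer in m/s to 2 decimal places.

5.46 m/s

In east/north components (m/s): person relative to ferry = (0.761, 0.247); ferry relative to water = (3.103, -2.015); water relative to ground = (1.300, 0.000).
Sum = (5.164, -1.768) m/s.
Speed = |(5.164, -1.768)| = 5.458 m/s.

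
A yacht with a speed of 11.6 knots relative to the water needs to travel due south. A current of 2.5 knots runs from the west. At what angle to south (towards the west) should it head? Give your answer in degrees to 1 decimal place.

The current pushes perpendicular to the desired track; the heading must have a component into the current equal to 2.5 knots: 11.6 sin θ = 2.5.
sin θ = 0.2155, so θ = 12.446°.

12.4°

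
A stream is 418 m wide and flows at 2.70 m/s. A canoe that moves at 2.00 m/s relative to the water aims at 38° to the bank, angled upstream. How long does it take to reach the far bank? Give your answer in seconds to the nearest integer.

The component of the canoe's velocity perpendicular to the bank is 2.00 × sin 38° = 1.231 m/s.
The flow acts along the bank and has no component across it.
Time = 418 / 1.231 = 339.472 s.

339 s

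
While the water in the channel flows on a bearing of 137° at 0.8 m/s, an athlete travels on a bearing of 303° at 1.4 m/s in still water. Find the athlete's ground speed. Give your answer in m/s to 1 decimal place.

Taking east as x and north as y: velocity relative to the water = (-1.174, 0.762) m/s; the water relative to ground = (0.546, -0.585) m/s.
Velocity relative to ground = (-1.174, 0.762) + (0.546, -0.585) = (-0.629, 0.177) m/s.
Speed = |(-0.629, 0.177)| = 0.653 m/s.

0.7 m/s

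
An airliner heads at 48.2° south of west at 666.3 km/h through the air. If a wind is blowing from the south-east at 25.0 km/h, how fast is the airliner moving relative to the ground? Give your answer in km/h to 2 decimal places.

Taking east as x and north as y: velocity relative to the air = (-444.111, -496.711) km/h; the air relative to ground = (-17.678, 17.678) km/h.
Velocity relative to ground = (-444.111, -496.711) + (-17.678, 17.678) = (-461.788, -479.033) km/h.
Speed = |(-461.788, -479.033)| = 665.373 km/h.

665.37 km/h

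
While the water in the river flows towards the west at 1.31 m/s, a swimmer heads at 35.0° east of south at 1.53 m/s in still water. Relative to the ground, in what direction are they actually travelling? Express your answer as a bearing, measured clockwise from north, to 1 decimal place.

199.0°

Taking east as x and north as y: velocity relative to the water = (0.878, -1.253) m/s; the water relative to ground = (-1.310, 0.000) m/s.
Velocity relative to ground = (0.878, -1.253) + (-1.310, 0.000) = (-0.432, -1.253) m/s.
Bearing = atan2(-0.43, -1.25) = 199.04° clockwise from north.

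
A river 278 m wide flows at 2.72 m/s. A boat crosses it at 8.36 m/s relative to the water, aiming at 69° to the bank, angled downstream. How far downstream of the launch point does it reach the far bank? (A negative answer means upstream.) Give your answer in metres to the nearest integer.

204 m

Perpendicular speed = 7.805 m/s; crossing time = 278 / 7.805 = 35.619 s.
Net downstream speed = 5.716 m/s.
Drift = 5.716 × 35.619 = 203.599 m (downstream).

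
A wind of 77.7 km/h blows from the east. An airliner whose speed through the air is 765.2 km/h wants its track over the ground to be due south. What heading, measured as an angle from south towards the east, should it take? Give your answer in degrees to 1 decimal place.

The wind pushes perpendicular to the desired track; the heading must have a component into the wind equal to 77.7 km/h: 765.2 sin θ = 77.7.
sin θ = 0.1015, so θ = 5.828°.

5.8°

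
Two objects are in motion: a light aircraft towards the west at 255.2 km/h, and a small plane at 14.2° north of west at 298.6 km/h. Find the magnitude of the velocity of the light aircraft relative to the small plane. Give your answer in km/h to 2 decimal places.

80.87 km/h

Taking east as x and north as y: light aircraft velocity = (-255.200, 0.000) km/h; small plane velocity = (-289.476, 73.249) km/h.
Velocity of light aircraft relative to small plane = (-255.200, 0.000) − (-289.476, 73.249) = (34.276, -73.249) km/h.
Magnitude = |(34.276, -73.249)| = 80.872 km/h.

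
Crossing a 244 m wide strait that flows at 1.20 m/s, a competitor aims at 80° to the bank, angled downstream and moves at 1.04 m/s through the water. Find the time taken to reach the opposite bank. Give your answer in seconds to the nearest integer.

The component of the competitor's velocity perpendicular to the bank is 1.04 × sin 80° = 1.024 m/s.
The flow acts along the bank and has no component across it.
Time = 244 / 1.024 = 238.235 s.

238 s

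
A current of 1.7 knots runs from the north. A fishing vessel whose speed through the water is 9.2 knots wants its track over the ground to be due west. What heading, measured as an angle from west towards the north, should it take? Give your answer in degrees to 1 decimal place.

The current pushes perpendicular to the desired track; the heading must have a component into the current equal to 1.7 knots: 9.2 sin θ = 1.7.
sin θ = 0.1848, so θ = 10.648°.

10.6°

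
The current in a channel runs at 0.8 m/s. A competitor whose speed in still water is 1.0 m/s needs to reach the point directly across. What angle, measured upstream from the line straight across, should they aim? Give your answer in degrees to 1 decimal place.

To cancel the current, the upstream component of the competitor's velocity must equal the flow: 1.0 sin θ = 0.8.
sin θ = 0.8 / 1.0 = 0.8000.
θ = arcsin(0.8000) = 53.130°.

53.1°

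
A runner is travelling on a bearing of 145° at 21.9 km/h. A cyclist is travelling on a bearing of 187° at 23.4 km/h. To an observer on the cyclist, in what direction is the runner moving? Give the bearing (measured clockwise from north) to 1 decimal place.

071.1°

Taking east as x and north as y: runner velocity = (12.561, -17.939) km/h; cyclist velocity = (-2.852, -23.226) km/h.
Velocity of runner relative to cyclist = (12.561, -17.939) − (-2.852, -23.226) = (15.413, 5.286) km/h.
Bearing = atan2(15.41, 5.29) = 71.07° clockwise from north.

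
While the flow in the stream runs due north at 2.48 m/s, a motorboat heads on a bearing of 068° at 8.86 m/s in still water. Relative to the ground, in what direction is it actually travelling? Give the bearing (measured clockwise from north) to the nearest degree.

055°

Taking east as x and north as y: velocity relative to the water = (8.215, 3.319) m/s; the water relative to ground = (0.000, 2.480) m/s.
Velocity relative to ground = (8.215, 3.319) + (0.000, 2.480) = (8.215, 5.799) m/s.
Bearing = atan2(8.21, 5.80) = 54.78° clockwise from north.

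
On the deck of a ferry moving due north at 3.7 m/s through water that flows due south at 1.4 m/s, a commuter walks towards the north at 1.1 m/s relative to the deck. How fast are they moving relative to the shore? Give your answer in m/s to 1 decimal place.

In east/north components (m/s): commuter relative to ferry = (0.000, 1.100); ferry relative to water = (0.000, 3.700); water relative to ground = (0.000, -1.400).
Sum = (0.000, 3.400) m/s.
Speed = |(0.000, 3.400)| = 3.400 m/s.

3.4 m/s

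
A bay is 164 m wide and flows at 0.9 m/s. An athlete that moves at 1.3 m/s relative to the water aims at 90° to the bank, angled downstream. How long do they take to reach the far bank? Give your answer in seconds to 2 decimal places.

126.15 s

The component of the athlete's velocity perpendicular to the bank is 1.3 m/s.
Only the cross-stream component determines the crossing time; the current contributes nothing perpendicular to the bank.
Time = 164 / 1.300 = 126.154 s.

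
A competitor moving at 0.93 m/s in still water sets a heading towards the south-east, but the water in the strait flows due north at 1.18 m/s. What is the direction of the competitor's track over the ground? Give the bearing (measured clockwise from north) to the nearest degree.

052°

Taking east as x and north as y: velocity relative to the water = (0.658, -0.658) m/s; the water relative to ground = (0.000, 1.180) m/s.
Velocity relative to ground = (0.658, -0.658) + (0.000, 1.180) = (0.658, 0.522) m/s.
Bearing = atan2(0.66, 0.52) = 51.54° clockwise from north.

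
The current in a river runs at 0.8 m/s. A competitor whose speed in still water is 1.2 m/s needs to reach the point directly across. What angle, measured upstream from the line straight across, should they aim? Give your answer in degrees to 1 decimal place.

41.8°

To cancel the current, the upstream component of the competitor's velocity must equal the flow: 1.2 sin θ = 0.8.
sin θ = 0.8 / 1.2 = 0.6667.
θ = arcsin(0.6667) = 41.810°.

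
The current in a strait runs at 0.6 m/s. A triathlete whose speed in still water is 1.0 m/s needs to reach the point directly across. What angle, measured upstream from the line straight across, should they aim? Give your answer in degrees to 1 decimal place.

36.9°

To cancel the current, the upstream component of the triathlete's velocity must equal the flow: 1.0 sin θ = 0.6.
sin θ = 0.6 / 1.0 = 0.6000.
θ = arcsin(0.6000) = 36.870°.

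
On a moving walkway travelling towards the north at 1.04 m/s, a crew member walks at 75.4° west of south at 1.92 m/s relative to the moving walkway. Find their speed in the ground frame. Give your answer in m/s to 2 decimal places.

1.94 m/s

Taking east as x and north as y: moving walkway velocity = (0.000, 1.040) m/s; crew member velocity relative to moving walkway = (-1.858, -0.484) m/s.
Velocity relative to ground = (0.000, 1.040) + (-1.858, -0.484) = (-1.858, 0.556) m/s.
Speed = |(-1.858, 0.556)| = 1.939 m/s.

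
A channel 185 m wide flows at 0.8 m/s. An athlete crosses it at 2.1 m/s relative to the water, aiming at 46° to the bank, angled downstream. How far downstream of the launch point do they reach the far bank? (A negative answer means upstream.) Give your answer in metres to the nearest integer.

277 m

Perpendicular speed = 1.511 m/s; crossing time = 185 / 1.511 = 122.467 s.
Net downstream speed = 2.259 m/s.
Drift = 2.259 × 122.467 = 276.626 m (downstream).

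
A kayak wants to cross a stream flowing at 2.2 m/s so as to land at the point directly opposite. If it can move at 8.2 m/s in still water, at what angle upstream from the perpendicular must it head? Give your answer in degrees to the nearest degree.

To cancel the current, the upstream component of the kayak's velocity must equal the flow: 8.2 sin θ = 2.2.
sin θ = 2.2 / 8.2 = 0.2683.
θ = arcsin(0.2683) = 15.563°.

16°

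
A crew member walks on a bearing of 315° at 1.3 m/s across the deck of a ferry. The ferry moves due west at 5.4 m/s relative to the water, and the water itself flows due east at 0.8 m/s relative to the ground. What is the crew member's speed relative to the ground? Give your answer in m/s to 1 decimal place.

5.6 m/s

In east/north components (m/s): crew member relative to ferry = (-0.919, 0.919); ferry relative to water = (-5.400, 0.000); water relative to ground = (0.800, 0.000).
Sum = (-5.519, 0.919) m/s.
Speed = |(-5.519, 0.919)| = 5.595 m/s.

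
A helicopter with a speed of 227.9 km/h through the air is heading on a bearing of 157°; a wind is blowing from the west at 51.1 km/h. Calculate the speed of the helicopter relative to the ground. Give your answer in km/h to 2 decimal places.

252.29 km/h

Taking east as x and north as y: velocity relative to the air = (89.048, -209.783) km/h; the air relative to ground = (51.100, 0.000) km/h.
Velocity relative to ground = (89.048, -209.783) + (51.100, 0.000) = (140.148, -209.783) km/h.
Speed = |(140.148, -209.783)| = 252.290 km/h.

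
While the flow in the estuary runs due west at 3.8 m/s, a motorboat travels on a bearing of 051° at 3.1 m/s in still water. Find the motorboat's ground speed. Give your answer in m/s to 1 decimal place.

Taking east as x and north as y: velocity relative to the water = (2.409, 1.951) m/s; the water relative to ground = (-3.800, 0.000) m/s.
Velocity relative to ground = (2.409, 1.951) + (-3.800, 0.000) = (-1.391, 1.951) m/s.
Speed = |(-1.391, 1.951)| = 2.396 m/s.

2.4 m/s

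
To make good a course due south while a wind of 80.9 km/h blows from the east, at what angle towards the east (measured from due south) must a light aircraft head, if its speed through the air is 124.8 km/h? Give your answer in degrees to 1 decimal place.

The wind pushes perpendicular to the desired track; the heading must have a component into the wind equal to 80.9 km/h: 124.8 sin θ = 80.9.
sin θ = 0.6482, so θ = 40.409°.

40.4°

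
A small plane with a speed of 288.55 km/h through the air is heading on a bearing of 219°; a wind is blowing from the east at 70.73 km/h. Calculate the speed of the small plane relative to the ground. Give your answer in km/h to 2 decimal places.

337.57 km/h

Taking east as x and north as y: velocity relative to the air = (-181.590, -224.245) km/h; the air relative to ground = (-70.730, 0.000) km/h.
Velocity relative to ground = (-181.590, -224.245) + (-70.730, 0.000) = (-252.320, -224.245) km/h.
Speed = |(-252.320, -224.245)| = 337.567 km/h.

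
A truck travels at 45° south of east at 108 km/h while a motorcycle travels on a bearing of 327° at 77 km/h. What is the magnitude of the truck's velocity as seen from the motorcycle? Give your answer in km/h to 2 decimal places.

Taking east as x and north as y: truck velocity = (76.368, -76.368) km/h; motorcycle velocity = (-41.937, 64.578) km/h.
Velocity of truck relative to motorcycle = (76.368, -76.368) − (-41.937, 64.578) = (118.305, -140.945) km/h.
Magnitude = |(118.305, -140.945)| = 184.015 km/h.

184.02 km/h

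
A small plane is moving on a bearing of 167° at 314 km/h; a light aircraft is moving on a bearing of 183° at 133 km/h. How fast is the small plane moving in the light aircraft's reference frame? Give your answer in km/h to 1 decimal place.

Taking east as x and north as y: small plane velocity = (70.635, -305.952) km/h; light aircraft velocity = (-6.961, -132.818) km/h.
Velocity of small plane relative to light aircraft = (70.635, -305.952) − (-6.961, -132.818) = (77.595, -173.134) km/h.
Magnitude = |(77.595, -173.134)| = 189.728 km/h.

189.7 km/h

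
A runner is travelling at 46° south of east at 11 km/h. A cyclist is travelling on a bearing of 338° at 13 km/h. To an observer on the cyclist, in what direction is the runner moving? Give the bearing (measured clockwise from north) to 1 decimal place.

147.9°

Taking east as x and north as y: runner velocity = (7.641, -7.913) km/h; cyclist velocity = (-4.870, 12.053) km/h.
Velocity of runner relative to cyclist = (7.641, -7.913) − (-4.870, 12.053) = (12.511, -19.966) km/h.
Bearing = atan2(12.51, -19.97) = 147.93° clockwise from north.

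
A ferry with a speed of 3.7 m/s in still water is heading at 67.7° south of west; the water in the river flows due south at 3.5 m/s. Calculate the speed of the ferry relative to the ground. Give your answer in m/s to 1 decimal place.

Taking east as x and north as y: velocity relative to the water = (-1.404, -3.423) m/s; the water relative to ground = (0.000, -3.500) m/s.
Velocity relative to ground = (-1.404, -3.423) + (0.000, -3.500) = (-1.404, -6.923) m/s.
Speed = |(-1.404, -6.923)| = 7.064 m/s.

7.1 m/s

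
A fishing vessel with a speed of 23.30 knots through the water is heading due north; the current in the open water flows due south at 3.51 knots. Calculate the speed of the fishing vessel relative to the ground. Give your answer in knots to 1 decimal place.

19.8 knots

Taking east as x and north as y: velocity relative to the water = (0.000, 23.300) knots; the water relative to ground = (0.000, -3.510) knots.
Velocity relative to ground = (0.000, 23.300) + (0.000, -3.510) = (0.000, 19.790) knots.
Speed = |(0.000, 19.790)| = 19.790 knots.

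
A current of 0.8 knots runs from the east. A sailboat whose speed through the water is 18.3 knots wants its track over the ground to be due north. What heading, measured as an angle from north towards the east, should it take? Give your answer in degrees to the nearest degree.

3°

The current pushes perpendicular to the desired track; the heading must have a component into the current equal to 0.8 knots: 18.3 sin θ = 0.8.
sin θ = 0.0437, so θ = 2.506°.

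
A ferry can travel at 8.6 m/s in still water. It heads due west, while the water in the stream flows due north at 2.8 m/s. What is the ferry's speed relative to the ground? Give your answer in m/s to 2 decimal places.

Taking east as x and north as y: velocity relative to the water = (-8.600, 0.000) m/s; the water relative to ground = (0.000, 2.800) m/s.
Velocity relative to ground = (-8.600, 0.000) + (0.000, 2.800) = (-8.600, 2.800) m/s.
Speed = |(-8.600, 2.800)| = 9.044 m/s.

9.04 m/s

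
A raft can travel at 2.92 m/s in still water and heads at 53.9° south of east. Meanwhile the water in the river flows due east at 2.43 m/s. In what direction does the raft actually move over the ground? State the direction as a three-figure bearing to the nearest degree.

120°

Taking east as x and north as y: velocity relative to the water = (1.720, -2.359) m/s; the water relative to ground = (2.430, 0.000) m/s.
Velocity relative to ground = (1.720, -2.359) + (2.430, 0.000) = (4.150, -2.359) m/s.
Bearing = atan2(4.15, -2.36) = 119.62° clockwise from north.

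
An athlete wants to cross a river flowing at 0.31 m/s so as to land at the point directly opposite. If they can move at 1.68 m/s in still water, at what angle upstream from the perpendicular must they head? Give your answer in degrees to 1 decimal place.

To cancel the current, the upstream component of the athlete's velocity must equal the flow: 1.68 sin θ = 0.31.
sin θ = 0.31 / 1.68 = 0.1845.
θ = arcsin(0.1845) = 10.633°.

10.6°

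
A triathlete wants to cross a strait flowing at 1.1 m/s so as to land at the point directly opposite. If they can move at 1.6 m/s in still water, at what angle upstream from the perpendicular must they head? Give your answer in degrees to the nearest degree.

43°

To cancel the current, the upstream component of the triathlete's velocity must equal the flow: 1.6 sin θ = 1.1.
sin θ = 1.1 / 1.6 = 0.6875.
θ = arcsin(0.6875) = 43.433°.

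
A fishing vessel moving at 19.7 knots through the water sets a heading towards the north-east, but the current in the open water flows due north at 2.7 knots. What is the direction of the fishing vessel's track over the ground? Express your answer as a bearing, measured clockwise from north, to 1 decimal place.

Taking east as x and north as y: velocity relative to the water = (13.930, 13.930) knots; the water relative to ground = (0.000, 2.700) knots.
Velocity relative to ground = (13.930, 13.930) + (0.000, 2.700) = (13.930, 16.630) knots.
Bearing = atan2(13.93, 16.63) = 39.95° clockwise from north.

040.0°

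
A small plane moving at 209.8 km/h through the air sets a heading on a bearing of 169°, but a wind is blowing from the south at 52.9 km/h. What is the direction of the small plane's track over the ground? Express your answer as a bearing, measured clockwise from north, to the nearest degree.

Taking east as x and north as y: velocity relative to the air = (40.032, -205.945) km/h; the air relative to ground = (0.000, 52.900) km/h.
Velocity relative to ground = (40.032, -205.945) + (0.000, 52.900) = (40.032, -153.045) km/h.
Bearing = atan2(40.03, -153.05) = 165.34° clockwise from north.

165°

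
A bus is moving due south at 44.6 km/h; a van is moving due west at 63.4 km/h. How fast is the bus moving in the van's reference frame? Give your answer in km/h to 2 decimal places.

Taking east as x and north as y: bus velocity = (0.000, -44.600) km/h; van velocity = (-63.400, 0.000) km/h.
Velocity of bus relative to van = (0.000, -44.600) − (-63.400, 0.000) = (63.400, -44.600) km/h.
Magnitude = |(63.400, -44.600)| = 77.516 km/h.

77.52 km/h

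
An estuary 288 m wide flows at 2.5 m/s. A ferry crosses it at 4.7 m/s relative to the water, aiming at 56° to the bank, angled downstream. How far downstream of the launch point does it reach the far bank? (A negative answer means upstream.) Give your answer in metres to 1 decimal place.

Perpendicular speed = 3.896 m/s; crossing time = 288 / 3.896 = 73.913 s.
Net downstream speed = 5.128 m/s.
Drift = 5.128 × 73.913 = 379.041 m (downstream).

379.0 m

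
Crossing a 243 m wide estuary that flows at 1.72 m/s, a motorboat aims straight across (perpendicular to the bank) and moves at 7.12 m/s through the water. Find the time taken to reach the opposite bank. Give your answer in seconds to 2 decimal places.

34.13 s

The component of the motorboat's velocity perpendicular to the bank is 7.12 m/s.
Only the cross-stream component determines the crossing time; the current contributes nothing perpendicular to the bank.
Time = 243 / 7.120 = 34.129 s.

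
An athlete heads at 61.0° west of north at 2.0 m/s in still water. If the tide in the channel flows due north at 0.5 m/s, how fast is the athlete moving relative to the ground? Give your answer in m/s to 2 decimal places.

Taking east as x and north as y: velocity relative to the water = (-1.749, 0.970) m/s; the water relative to ground = (0.000, 0.500) m/s.
Velocity relative to ground = (-1.749, 0.970) + (0.000, 0.500) = (-1.749, 1.470) m/s.
Speed = |(-1.749, 1.470)| = 2.285 m/s.

2.28 m/s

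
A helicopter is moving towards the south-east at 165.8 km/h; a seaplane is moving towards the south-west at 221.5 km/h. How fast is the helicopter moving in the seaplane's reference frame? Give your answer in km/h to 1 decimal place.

276.7 km/h

Taking east as x and north as y: helicopter velocity = (117.238, -117.238) km/h; seaplane velocity = (-156.624, -156.624) km/h.
Velocity of helicopter relative to seaplane = (117.238, -117.238) − (-156.624, -156.624) = (273.862, 39.386) km/h.
Magnitude = |(273.862, 39.386)| = 276.680 km/h.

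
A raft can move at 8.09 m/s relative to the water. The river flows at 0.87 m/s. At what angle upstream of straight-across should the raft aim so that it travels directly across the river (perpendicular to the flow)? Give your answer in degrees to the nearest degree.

To cancel the current, the upstream component of the raft's velocity must equal the flow: 8.09 sin θ = 0.87.
sin θ = 0.87 / 8.09 = 0.1075.
θ = arcsin(0.1075) = 6.174°.

6°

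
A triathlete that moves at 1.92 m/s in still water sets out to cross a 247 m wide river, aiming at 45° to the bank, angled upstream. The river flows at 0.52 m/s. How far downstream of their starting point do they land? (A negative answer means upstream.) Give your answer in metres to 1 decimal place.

Perpendicular speed = 1.358 m/s; crossing time = 247 / 1.358 = 181.933 s.
Net downstream speed = -0.838 m/s.
Drift = -0.838 × 181.933 = -152.395 m (upstream).

-152.4 m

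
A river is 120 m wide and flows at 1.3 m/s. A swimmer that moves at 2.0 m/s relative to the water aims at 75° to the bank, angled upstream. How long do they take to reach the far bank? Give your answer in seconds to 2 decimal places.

62.12 s

The component of the swimmer's velocity perpendicular to the bank is 2.0 × sin 75° = 1.932 m/s.
Only the cross-stream component determines the crossing time; the current contributes nothing perpendicular to the bank.
Time = 120 / 1.932 = 62.117 s.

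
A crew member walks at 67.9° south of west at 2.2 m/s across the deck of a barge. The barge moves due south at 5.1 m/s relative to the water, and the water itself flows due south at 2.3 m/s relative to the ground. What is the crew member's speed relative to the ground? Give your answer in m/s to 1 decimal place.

9.5 m/s

In east/north components (m/s): crew member relative to barge = (-0.828, -2.038); barge relative to water = (0.000, -5.100); water relative to ground = (0.000, -2.300).
Sum = (-0.828, -9.438) m/s.
Speed = |(-0.828, -9.438)| = 9.475 m/s.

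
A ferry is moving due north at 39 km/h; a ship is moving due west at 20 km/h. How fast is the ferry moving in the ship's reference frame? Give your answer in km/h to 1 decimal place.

43.8 km/h

Taking east as x and north as y: ferry velocity = (0.000, 39.000) km/h; ship velocity = (-20.000, 0.000) km/h.
Velocity of ferry relative to ship = (0.000, 39.000) − (-20.000, 0.000) = (20.000, 39.000) km/h.
Magnitude = |(20.000, 39.000)| = 43.829 km/h.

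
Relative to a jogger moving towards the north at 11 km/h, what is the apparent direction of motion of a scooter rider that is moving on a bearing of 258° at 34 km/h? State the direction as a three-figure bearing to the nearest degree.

Taking east as x and north as y: scooter rider velocity = (-33.257, -7.069) km/h; jogger velocity = (0.000, 11.000) km/h.
Velocity of scooter rider relative to jogger = (-33.257, -7.069) − (0.000, 11.000) = (-33.257, -18.069) km/h.
Bearing = atan2(-33.26, -18.07) = 241.48° clockwise from north.

241°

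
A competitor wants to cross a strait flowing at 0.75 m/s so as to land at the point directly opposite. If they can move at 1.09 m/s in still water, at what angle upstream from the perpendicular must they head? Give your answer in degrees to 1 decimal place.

43.5°

To cancel the current, the upstream component of the competitor's velocity must equal the flow: 1.09 sin θ = 0.75.
sin θ = 0.75 / 1.09 = 0.6881.
θ = arcsin(0.6881) = 43.478°.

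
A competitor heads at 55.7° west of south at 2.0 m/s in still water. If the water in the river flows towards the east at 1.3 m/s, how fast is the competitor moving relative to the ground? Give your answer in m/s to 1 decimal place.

Taking east as x and north as y: velocity relative to the water = (-1.652, -1.127) m/s; the water relative to ground = (1.300, 0.000) m/s.
Velocity relative to ground = (-1.652, -1.127) + (1.300, 0.000) = (-0.352, -1.127) m/s.
Speed = |(-0.352, -1.127)| = 1.181 m/s.

1.2 m/s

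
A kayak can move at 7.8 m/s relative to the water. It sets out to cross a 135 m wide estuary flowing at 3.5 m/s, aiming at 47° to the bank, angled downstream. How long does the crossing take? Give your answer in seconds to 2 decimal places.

The component of the kayak's velocity perpendicular to the bank is 7.8 × sin 47° = 5.705 m/s.
Only the cross-stream component determines the crossing time; the current contributes nothing perpendicular to the bank.
Time = 135 / 5.705 = 23.665 s.

23.67 s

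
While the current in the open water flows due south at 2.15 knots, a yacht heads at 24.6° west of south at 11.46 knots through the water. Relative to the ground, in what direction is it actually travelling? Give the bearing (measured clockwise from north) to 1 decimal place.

Taking east as x and north as y: velocity relative to the water = (-4.771, -10.420) knots; the water relative to ground = (0.000, -2.150) knots.
Velocity relative to ground = (-4.771, -10.420) + (0.000, -2.150) = (-4.771, -12.570) knots.
Bearing = atan2(-4.77, -12.57) = 200.78° clockwise from north.

200.8°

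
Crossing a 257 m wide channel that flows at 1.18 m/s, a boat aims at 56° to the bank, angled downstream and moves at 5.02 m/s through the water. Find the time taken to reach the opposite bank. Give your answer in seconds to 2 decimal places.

The component of the boat's velocity perpendicular to the bank is 5.02 × sin 56° = 4.162 m/s.
Only the cross-stream component determines the crossing time; the current contributes nothing perpendicular to the bank.
Time = 257 / 4.162 = 61.753 s.

61.75 s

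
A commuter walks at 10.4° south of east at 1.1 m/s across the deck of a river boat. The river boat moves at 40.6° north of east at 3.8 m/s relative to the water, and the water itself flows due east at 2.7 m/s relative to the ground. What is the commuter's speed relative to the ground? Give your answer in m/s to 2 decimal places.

In east/north components (m/s): commuter relative to river boat = (1.082, -0.199); river boat relative to water = (2.885, 2.473); water relative to ground = (2.700, 0.000).
Sum = (6.667, 2.274) m/s.
Speed = |(6.667, 2.274)| = 7.044 m/s.

7.04 m/s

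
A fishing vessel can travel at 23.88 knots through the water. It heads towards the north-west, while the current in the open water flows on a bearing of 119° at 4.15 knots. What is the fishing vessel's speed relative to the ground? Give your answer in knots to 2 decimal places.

Taking east as x and north as y: velocity relative to the water = (-16.886, 16.886) knots; the water relative to ground = (3.630, -2.012) knots.
Velocity relative to ground = (-16.886, 16.886) + (3.630, -2.012) = (-13.256, 14.874) knots.
Speed = |(-13.256, 14.874)| = 19.924 knots.

19.92 knots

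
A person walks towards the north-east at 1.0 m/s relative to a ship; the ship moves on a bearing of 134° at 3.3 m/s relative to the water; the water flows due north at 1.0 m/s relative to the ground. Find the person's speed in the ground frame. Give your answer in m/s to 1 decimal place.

In east/north components (m/s): person relative to ship = (0.707, 0.707); ship relative to water = (2.374, -2.292); water relative to ground = (0.000, 1.000).
Sum = (3.081, -0.585) m/s.
Speed = |(3.081, -0.585)| = 3.136 m/s.

3.1 m/s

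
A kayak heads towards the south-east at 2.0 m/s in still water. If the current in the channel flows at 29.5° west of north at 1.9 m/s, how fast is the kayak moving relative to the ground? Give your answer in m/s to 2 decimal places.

Taking east as x and north as y: velocity relative to the water = (1.414, -1.414) m/s; the water relative to ground = (-0.936, 1.654) m/s.
Velocity relative to ground = (1.414, -1.414) + (-0.936, 1.654) = (0.479, 0.239) m/s.
Speed = |(0.479, 0.239)| = 0.535 m/s.

0.54 m/s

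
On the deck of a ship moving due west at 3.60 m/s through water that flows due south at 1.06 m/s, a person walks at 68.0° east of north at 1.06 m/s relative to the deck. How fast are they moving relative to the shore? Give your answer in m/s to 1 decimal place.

2.7 m/s

In east/north components (m/s): person relative to ship = (0.983, 0.397); ship relative to water = (-3.600, 0.000); water relative to ground = (0.000, -1.060).
Sum = (-2.617, -0.663) m/s.
Speed = |(-2.617, -0.663)| = 2.700 m/s.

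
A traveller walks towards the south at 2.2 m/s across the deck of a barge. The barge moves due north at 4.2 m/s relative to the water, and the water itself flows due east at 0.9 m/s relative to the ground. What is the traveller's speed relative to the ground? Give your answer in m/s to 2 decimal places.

In east/north components (m/s): traveller relative to barge = (0.000, -2.200); barge relative to water = (0.000, 4.200); water relative to ground = (0.900, 0.000).
Sum = (0.900, 2.000) m/s.
Speed = |(0.900, 2.000)| = 2.193 m/s.

2.19 m/s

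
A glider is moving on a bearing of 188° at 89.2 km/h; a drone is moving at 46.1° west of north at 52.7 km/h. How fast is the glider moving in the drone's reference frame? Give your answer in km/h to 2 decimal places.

127.46 km/h

Taking east as x and north as y: glider velocity = (-12.414, -88.332) km/h; drone velocity = (-37.973, 36.542) km/h.
Velocity of glider relative to drone = (-12.414, -88.332) − (-37.973, 36.542) = (25.559, -124.874) km/h.
Magnitude = |(25.559, -124.874)| = 127.463 km/h.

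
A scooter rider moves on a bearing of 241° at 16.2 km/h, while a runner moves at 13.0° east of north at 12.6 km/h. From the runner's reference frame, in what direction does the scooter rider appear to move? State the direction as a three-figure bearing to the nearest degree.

Taking east as x and north as y: scooter rider velocity = (-14.169, -7.854) km/h; runner velocity = (2.834, 12.277) km/h.
Velocity of scooter rider relative to runner = (-14.169, -7.854) − (2.834, 12.277) = (-17.003, -20.131) km/h.
Bearing = atan2(-17.00, -20.13) = 220.19° clockwise from north.

220°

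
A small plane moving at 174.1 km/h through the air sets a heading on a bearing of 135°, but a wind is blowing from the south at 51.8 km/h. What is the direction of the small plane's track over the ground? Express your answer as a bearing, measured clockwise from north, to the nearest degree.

Taking east as x and north as y: velocity relative to the air = (123.107, -123.107) km/h; the air relative to ground = (0.000, 51.800) km/h.
Velocity relative to ground = (123.107, -123.107) + (0.000, 51.800) = (123.107, -71.307) km/h.
Bearing = atan2(123.11, -71.31) = 120.08° clockwise from north.

120°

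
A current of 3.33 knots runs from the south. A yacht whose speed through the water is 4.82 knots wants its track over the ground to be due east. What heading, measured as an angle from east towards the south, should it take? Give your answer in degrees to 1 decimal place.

43.7°

The current pushes perpendicular to the desired track; the heading must have a component into the current equal to 3.33 knots: 4.82 sin θ = 3.33.
sin θ = 0.6909, so θ = 43.699°.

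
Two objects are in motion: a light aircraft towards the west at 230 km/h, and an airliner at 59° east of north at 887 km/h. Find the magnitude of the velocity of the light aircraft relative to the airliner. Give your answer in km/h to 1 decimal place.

Taking east as x and north as y: light aircraft velocity = (-230.000, 0.000) km/h; airliner velocity = (760.307, 456.839) km/h.
Velocity of light aircraft relative to airliner = (-230.000, 0.000) − (760.307, 456.839) = (-990.307, -456.839) km/h.
Magnitude = |(-990.307, -456.839)| = 1090.601 km/h.

1090.6 km/h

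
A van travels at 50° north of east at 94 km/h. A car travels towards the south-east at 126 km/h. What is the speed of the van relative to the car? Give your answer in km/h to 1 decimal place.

Taking east as x and north as y: van velocity = (60.422, 72.008) km/h; car velocity = (89.095, -89.095) km/h.
Velocity of van relative to car = (60.422, 72.008) − (89.095, -89.095) = (-28.673, 161.104) km/h.
Magnitude = |(-28.673, 161.104)| = 163.635 km/h.

163.6 km/h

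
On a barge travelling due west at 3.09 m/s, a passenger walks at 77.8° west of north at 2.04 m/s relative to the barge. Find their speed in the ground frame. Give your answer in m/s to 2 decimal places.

5.10 m/s

Taking east as x and north as y: barge velocity = (-3.090, 0.000) m/s; passenger velocity relative to barge = (-1.994, 0.431) m/s.
Velocity relative to ground = (-3.090, 0.000) + (-1.994, 0.431) = (-5.084, 0.431) m/s.
Speed = |(-5.084, 0.431)| = 5.102 m/s.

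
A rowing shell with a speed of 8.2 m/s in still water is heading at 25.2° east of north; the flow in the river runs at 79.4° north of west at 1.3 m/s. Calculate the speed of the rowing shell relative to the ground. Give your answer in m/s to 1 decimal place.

Taking east as x and north as y: velocity relative to the water = (3.491, 7.420) m/s; the water relative to ground = (-0.239, 1.278) m/s.
Velocity relative to ground = (3.491, 7.420) + (-0.239, 1.278) = (3.252, 8.697) m/s.
Speed = |(3.252, 8.697)| = 9.286 m/s.

9.3 m/s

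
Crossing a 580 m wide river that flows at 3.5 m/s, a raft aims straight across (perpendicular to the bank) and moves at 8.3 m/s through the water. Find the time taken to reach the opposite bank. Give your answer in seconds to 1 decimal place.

The component of the raft's velocity perpendicular to the bank is 8.3 m/s.
The current is parallel to the bank, so it does not affect the crossing time.
Time = 580 / 8.300 = 69.880 s.

69.9 s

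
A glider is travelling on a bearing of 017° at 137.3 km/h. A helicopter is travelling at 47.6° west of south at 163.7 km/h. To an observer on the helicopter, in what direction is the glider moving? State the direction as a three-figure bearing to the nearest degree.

Taking east as x and north as y: glider velocity = (40.143, 131.301) km/h; helicopter velocity = (-120.885, -110.383) km/h.
Velocity of glider relative to helicopter = (40.143, 131.301) − (-120.885, -110.383) = (161.028, 241.684) km/h.
Bearing = atan2(161.03, 241.68) = 33.67° clockwise from north.

034°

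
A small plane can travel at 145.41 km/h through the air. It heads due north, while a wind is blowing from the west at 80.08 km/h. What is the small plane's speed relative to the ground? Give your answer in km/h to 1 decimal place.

166.0 km/h

Taking east as x and north as y: velocity relative to the air = (0.000, 145.410) km/h; the air relative to ground = (80.080, 0.000) km/h.
Velocity relative to ground = (0.000, 145.410) + (80.080, 0.000) = (80.080, 145.410) km/h.
Speed = |(80.080, 145.410)| = 166.003 km/h.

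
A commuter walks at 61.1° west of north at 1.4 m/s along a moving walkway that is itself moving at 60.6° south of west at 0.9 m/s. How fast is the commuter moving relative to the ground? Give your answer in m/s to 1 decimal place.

1.7 m/s

Taking east as x and north as y: moving walkway velocity = (-0.442, -0.784) m/s; commuter velocity relative to moving walkway = (-1.226, 0.677) m/s.
Velocity relative to ground = (-0.442, -0.784) + (-1.226, 0.677) = (-1.667, -0.107) m/s.
Speed = |(-1.667, -0.107)| = 1.671 m/s.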